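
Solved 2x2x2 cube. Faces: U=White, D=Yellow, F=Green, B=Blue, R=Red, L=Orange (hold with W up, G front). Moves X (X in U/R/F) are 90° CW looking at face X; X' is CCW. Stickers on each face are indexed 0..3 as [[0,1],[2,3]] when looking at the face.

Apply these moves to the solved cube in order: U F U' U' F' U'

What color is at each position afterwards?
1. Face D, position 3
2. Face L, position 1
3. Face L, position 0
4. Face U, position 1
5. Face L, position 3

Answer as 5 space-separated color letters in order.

Answer: Y R G W W

Derivation:
After move 1 (U): U=WWWW F=RRGG R=BBRR B=OOBB L=GGOO
After move 2 (F): F=GRGR U=WWOG R=WBWR D=RBYY L=GYOY
After move 3 (U'): U=WGWO F=GYGR R=GRWR B=WBBB L=OOOY
After move 4 (U'): U=GOWW F=OOGR R=GYWR B=GRBB L=WBOY
After move 5 (F'): F=OROG U=GOGW R=BYRR D=BYYY L=WWOW
After move 6 (U'): U=OWGG F=WWOG R=ORRR B=BYBB L=GROW
Query 1: D[3] = Y
Query 2: L[1] = R
Query 3: L[0] = G
Query 4: U[1] = W
Query 5: L[3] = W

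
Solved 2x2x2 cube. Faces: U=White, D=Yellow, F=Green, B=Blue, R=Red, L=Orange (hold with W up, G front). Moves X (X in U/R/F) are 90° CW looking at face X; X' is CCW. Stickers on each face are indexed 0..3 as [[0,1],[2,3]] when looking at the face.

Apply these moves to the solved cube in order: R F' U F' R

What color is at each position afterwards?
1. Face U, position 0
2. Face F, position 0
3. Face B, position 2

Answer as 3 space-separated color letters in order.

Answer: R R W

Derivation:
After move 1 (R): R=RRRR U=WGWG F=GYGY D=YBYB B=WBWB
After move 2 (F'): F=YYGG U=WGRR R=BRYR D=OOYB L=OGOW
After move 3 (U): U=RWRG F=BRGG R=WBYR B=OGWB L=YYOW
After move 4 (F'): F=RGBG U=RWWY R=OBOR D=YWYB L=YGOR
After move 5 (R): R=OORB U=RGWG F=RWBB D=YWYO B=YGWB
Query 1: U[0] = R
Query 2: F[0] = R
Query 3: B[2] = W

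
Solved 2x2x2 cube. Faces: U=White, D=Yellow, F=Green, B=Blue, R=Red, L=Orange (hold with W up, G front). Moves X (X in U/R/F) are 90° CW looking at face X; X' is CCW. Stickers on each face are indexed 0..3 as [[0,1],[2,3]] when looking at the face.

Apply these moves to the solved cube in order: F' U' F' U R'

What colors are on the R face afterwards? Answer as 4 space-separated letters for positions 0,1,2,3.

Answer: R R Y O

Derivation:
After move 1 (F'): F=GGGG U=WWRR R=YRYR D=OOYY L=OWOW
After move 2 (U'): U=WRWR F=OWGG R=GGYR B=YRBB L=BBOW
After move 3 (F'): F=WGOG U=WRGY R=OGOR D=BWYY L=BROW
After move 4 (U): U=GWYR F=OGOG R=YROR B=BRBB L=WGOW
After move 5 (R'): R=RRYO U=GBYB F=OWOR D=BGYG B=YRWB
Query: R face = RRYO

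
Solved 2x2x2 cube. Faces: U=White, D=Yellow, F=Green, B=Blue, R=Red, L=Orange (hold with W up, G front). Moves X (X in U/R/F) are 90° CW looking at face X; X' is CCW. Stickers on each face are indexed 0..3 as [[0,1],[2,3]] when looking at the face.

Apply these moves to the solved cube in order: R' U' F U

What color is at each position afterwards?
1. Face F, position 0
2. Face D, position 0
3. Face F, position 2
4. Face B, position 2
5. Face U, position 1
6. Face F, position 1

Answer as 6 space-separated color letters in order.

Answer: W R W Y B W

Derivation:
After move 1 (R'): R=RRRR U=WBWB F=GWGW D=YGYG B=YBYB
After move 2 (U'): U=BBWW F=OOGW R=GWRR B=RRYB L=YBOO
After move 3 (F): F=GOWO U=BBOB R=WWWR D=RGYG L=YYOG
After move 4 (U): U=OBBB F=WWWO R=RRWR B=YYYB L=GOOG
Query 1: F[0] = W
Query 2: D[0] = R
Query 3: F[2] = W
Query 4: B[2] = Y
Query 5: U[1] = B
Query 6: F[1] = W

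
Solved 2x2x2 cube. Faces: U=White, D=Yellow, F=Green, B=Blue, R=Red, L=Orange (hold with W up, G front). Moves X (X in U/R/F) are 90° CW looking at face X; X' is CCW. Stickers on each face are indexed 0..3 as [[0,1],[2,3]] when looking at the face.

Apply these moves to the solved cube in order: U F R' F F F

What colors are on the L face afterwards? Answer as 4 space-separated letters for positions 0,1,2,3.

Answer: G O O O

Derivation:
After move 1 (U): U=WWWW F=RRGG R=BBRR B=OOBB L=GGOO
After move 2 (F): F=GRGR U=WWOG R=WBWR D=RBYY L=GYOY
After move 3 (R'): R=BRWW U=WBOO F=GWGG D=RRYR B=YOBB
After move 4 (F): F=GGGW U=WBYY R=OROW D=WBYR L=GROR
After move 5 (F): F=GGWG U=WBRR R=YRYW D=OOYR L=GWOB
After move 6 (F): F=WGGG U=WBBW R=RRRW D=YYYR L=GOOO
Query: L face = GOOO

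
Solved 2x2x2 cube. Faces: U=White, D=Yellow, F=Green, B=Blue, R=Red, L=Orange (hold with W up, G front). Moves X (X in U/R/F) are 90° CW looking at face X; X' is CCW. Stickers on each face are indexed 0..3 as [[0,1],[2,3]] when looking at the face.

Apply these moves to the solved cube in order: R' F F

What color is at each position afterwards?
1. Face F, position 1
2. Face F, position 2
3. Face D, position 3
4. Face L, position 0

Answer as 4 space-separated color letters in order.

Answer: G W G O

Derivation:
After move 1 (R'): R=RRRR U=WBWB F=GWGW D=YGYG B=YBYB
After move 2 (F): F=GGWW U=WBOO R=WRBR D=RRYG L=OYOG
After move 3 (F): F=WGWG U=WBGY R=OROR D=BWYG L=OROR
Query 1: F[1] = G
Query 2: F[2] = W
Query 3: D[3] = G
Query 4: L[0] = O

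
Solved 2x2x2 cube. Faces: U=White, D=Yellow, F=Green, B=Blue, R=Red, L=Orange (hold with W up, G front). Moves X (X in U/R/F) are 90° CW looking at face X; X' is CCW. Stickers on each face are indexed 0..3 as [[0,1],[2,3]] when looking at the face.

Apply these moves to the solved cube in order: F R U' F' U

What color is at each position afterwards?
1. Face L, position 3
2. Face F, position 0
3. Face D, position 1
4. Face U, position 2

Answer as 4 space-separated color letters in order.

Answer: W B Y R

Derivation:
After move 1 (F): F=GGGG U=WWOO R=WRWR D=RRYY L=OYOY
After move 2 (R): R=WWRR U=WGOG F=GRGY D=RBYB B=OBWB
After move 3 (U'): U=GGWO F=OYGY R=GRRR B=WWWB L=OBOY
After move 4 (F'): F=YYOG U=GGGR R=BRRR D=BYYB L=OOOW
After move 5 (U): U=GGRG F=BROG R=WWRR B=OOWB L=YYOW
Query 1: L[3] = W
Query 2: F[0] = B
Query 3: D[1] = Y
Query 4: U[2] = R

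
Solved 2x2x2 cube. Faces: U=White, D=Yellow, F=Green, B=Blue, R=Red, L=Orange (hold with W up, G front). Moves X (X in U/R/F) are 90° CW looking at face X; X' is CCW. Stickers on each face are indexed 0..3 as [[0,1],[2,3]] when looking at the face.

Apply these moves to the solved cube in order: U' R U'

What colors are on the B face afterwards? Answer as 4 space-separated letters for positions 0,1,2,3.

Answer: R G W B

Derivation:
After move 1 (U'): U=WWWW F=OOGG R=GGRR B=RRBB L=BBOO
After move 2 (R): R=RGRG U=WOWG F=OYGY D=YBYR B=WRWB
After move 3 (U'): U=OGWW F=BBGY R=OYRG B=RGWB L=WROO
Query: B face = RGWB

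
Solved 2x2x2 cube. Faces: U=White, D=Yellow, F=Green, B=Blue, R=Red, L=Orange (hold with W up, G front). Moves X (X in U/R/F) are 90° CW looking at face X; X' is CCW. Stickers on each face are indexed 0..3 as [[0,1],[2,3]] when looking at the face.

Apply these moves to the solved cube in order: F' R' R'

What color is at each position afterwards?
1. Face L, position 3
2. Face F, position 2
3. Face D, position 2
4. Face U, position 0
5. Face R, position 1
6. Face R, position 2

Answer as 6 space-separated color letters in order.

Answer: W G Y W Y R

Derivation:
After move 1 (F'): F=GGGG U=WWRR R=YRYR D=OOYY L=OWOW
After move 2 (R'): R=RRYY U=WBRB F=GWGR D=OGYG B=YBOB
After move 3 (R'): R=RYRY U=WORY F=GBGB D=OWYR B=GBGB
Query 1: L[3] = W
Query 2: F[2] = G
Query 3: D[2] = Y
Query 4: U[0] = W
Query 5: R[1] = Y
Query 6: R[2] = R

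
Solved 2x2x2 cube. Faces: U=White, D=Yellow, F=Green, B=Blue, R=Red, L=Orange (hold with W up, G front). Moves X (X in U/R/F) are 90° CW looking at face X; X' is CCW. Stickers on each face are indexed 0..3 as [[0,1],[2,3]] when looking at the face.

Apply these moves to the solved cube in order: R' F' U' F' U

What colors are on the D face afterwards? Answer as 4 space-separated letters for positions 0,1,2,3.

After move 1 (R'): R=RRRR U=WBWB F=GWGW D=YGYG B=YBYB
After move 2 (F'): F=WWGG U=WBRR R=GRYR D=OOYG L=OBOW
After move 3 (U'): U=BRWR F=OBGG R=WWYR B=GRYB L=YBOW
After move 4 (F'): F=BGOG U=BRWY R=OWOR D=BWYG L=YROW
After move 5 (U): U=WBYR F=OWOG R=GROR B=YRYB L=BGOW
Query: D face = BWYG

Answer: B W Y G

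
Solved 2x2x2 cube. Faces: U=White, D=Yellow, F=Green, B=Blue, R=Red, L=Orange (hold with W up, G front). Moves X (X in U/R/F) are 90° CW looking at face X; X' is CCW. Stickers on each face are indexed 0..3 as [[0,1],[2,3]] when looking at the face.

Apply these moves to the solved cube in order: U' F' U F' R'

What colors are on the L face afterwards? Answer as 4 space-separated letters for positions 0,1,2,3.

Answer: O W O R

Derivation:
After move 1 (U'): U=WWWW F=OOGG R=GGRR B=RRBB L=BBOO
After move 2 (F'): F=OGOG U=WWGR R=YGYR D=BOYY L=BWOW
After move 3 (U): U=GWRW F=YGOG R=RRYR B=BWBB L=OGOW
After move 4 (F'): F=GGYO U=GWRY R=ORBR D=GWYY L=OWOR
After move 5 (R'): R=RROB U=GBRB F=GWYY D=GGYO B=YWWB
Query: L face = OWOR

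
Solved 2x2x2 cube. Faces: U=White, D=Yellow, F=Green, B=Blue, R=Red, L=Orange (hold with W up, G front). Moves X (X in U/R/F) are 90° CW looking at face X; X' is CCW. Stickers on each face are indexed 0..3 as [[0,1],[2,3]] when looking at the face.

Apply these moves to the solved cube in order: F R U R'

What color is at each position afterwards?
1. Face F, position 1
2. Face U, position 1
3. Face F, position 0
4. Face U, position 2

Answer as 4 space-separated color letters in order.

Answer: W W W G

Derivation:
After move 1 (F): F=GGGG U=WWOO R=WRWR D=RRYY L=OYOY
After move 2 (R): R=WWRR U=WGOG F=GRGY D=RBYB B=OBWB
After move 3 (U): U=OWGG F=WWGY R=OBRR B=OYWB L=GROY
After move 4 (R'): R=BROR U=OWGO F=WWGG D=RWYY B=BYBB
Query 1: F[1] = W
Query 2: U[1] = W
Query 3: F[0] = W
Query 4: U[2] = G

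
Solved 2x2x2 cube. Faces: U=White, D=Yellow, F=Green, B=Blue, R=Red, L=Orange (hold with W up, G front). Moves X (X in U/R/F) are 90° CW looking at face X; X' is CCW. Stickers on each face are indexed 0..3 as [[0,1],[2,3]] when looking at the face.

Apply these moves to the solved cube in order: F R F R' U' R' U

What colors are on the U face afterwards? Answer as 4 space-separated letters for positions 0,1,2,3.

Answer: W W W W

Derivation:
After move 1 (F): F=GGGG U=WWOO R=WRWR D=RRYY L=OYOY
After move 2 (R): R=WWRR U=WGOG F=GRGY D=RBYB B=OBWB
After move 3 (F): F=GGYR U=WGYY R=OWGR D=RWYB L=OROB
After move 4 (R'): R=WROG U=WWYO F=GGYY D=RGYR B=BBWB
After move 5 (U'): U=WOWY F=ORYY R=GGOG B=WRWB L=BBOB
After move 6 (R'): R=GGGO U=WWWW F=OOYY D=RRYY B=RRGB
After move 7 (U): U=WWWW F=GGYY R=RRGO B=BBGB L=OOOB
Query: U face = WWWW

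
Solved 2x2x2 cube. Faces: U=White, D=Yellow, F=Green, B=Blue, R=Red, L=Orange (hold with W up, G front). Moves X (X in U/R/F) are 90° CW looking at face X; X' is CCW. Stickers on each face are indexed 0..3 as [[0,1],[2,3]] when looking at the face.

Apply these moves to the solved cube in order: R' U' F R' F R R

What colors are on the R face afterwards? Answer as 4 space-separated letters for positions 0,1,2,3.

Answer: W R R O

Derivation:
After move 1 (R'): R=RRRR U=WBWB F=GWGW D=YGYG B=YBYB
After move 2 (U'): U=BBWW F=OOGW R=GWRR B=RRYB L=YBOO
After move 3 (F): F=GOWO U=BBOB R=WWWR D=RGYG L=YYOG
After move 4 (R'): R=WRWW U=BYOR F=GBWB D=ROYO B=GRGB
After move 5 (F): F=WGBB U=BYGY R=ORRW D=WWYO L=YROO
After move 6 (R): R=ROWR U=BGGB F=WWBO D=WGYG B=YRYB
After move 7 (R): R=WRRO U=BWGO F=WGBG D=WYYY B=BRGB
Query: R face = WRRO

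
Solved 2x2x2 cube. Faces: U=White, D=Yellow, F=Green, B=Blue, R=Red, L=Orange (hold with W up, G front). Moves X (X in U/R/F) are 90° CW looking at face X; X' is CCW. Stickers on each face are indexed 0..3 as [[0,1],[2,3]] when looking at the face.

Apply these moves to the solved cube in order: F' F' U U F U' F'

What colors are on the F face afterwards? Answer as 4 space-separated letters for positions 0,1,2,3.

Answer: W B O G

Derivation:
After move 1 (F'): F=GGGG U=WWRR R=YRYR D=OOYY L=OWOW
After move 2 (F'): F=GGGG U=WWYY R=OROR D=WWYY L=OROR
After move 3 (U): U=YWYW F=ORGG R=BBOR B=ORBB L=GGOR
After move 4 (U): U=YYWW F=BBGG R=OROR B=GGBB L=OROR
After move 5 (F): F=GBGB U=YYRR R=WRWR D=OOYY L=OWOW
After move 6 (U'): U=YRYR F=OWGB R=GBWR B=WRBB L=GGOW
After move 7 (F'): F=WBOG U=YRGW R=OBOR D=GWYY L=GROY
Query: F face = WBOG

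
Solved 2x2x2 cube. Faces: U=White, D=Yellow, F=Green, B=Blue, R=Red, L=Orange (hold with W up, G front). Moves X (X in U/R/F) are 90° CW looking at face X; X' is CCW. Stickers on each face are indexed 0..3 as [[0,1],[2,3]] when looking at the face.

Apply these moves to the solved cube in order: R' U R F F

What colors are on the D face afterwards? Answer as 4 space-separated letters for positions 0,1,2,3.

After move 1 (R'): R=RRRR U=WBWB F=GWGW D=YGYG B=YBYB
After move 2 (U): U=WWBB F=RRGW R=YBRR B=OOYB L=GWOO
After move 3 (R): R=RYRB U=WRBW F=RGGG D=YYYO B=BOWB
After move 4 (F): F=GRGG U=WROW R=BYWB D=RRYO L=GYOY
After move 5 (F): F=GGGR U=WRYY R=OYWB D=WBYO L=GROR
Query: D face = WBYO

Answer: W B Y O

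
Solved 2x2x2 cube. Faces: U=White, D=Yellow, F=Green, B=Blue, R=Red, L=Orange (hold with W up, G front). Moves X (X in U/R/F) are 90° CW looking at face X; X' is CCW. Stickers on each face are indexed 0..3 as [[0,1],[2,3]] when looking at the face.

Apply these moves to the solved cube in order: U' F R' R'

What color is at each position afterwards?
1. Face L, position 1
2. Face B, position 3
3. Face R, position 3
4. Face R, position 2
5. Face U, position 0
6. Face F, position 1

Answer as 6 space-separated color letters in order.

Answer: Y B W G W B

Derivation:
After move 1 (U'): U=WWWW F=OOGG R=GGRR B=RRBB L=BBOO
After move 2 (F): F=GOGO U=WWOB R=WGWR D=RGYY L=BYOY
After move 3 (R'): R=GRWW U=WBOR F=GWGB D=ROYO B=YRGB
After move 4 (R'): R=RWGW U=WGOY F=GBGR D=RWYB B=OROB
Query 1: L[1] = Y
Query 2: B[3] = B
Query 3: R[3] = W
Query 4: R[2] = G
Query 5: U[0] = W
Query 6: F[1] = B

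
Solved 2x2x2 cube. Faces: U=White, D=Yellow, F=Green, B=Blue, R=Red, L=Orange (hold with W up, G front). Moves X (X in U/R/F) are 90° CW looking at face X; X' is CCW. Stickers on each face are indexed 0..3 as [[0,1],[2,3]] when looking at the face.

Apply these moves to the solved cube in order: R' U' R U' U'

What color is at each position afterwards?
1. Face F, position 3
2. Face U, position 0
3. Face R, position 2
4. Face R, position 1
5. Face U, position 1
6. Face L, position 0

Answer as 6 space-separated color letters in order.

Answer: G W R B W R

Derivation:
After move 1 (R'): R=RRRR U=WBWB F=GWGW D=YGYG B=YBYB
After move 2 (U'): U=BBWW F=OOGW R=GWRR B=RRYB L=YBOO
After move 3 (R): R=RGRW U=BOWW F=OGGG D=YYYR B=WRBB
After move 4 (U'): U=OWBW F=YBGG R=OGRW B=RGBB L=WROO
After move 5 (U'): U=WWOB F=WRGG R=YBRW B=OGBB L=RGOO
Query 1: F[3] = G
Query 2: U[0] = W
Query 3: R[2] = R
Query 4: R[1] = B
Query 5: U[1] = W
Query 6: L[0] = R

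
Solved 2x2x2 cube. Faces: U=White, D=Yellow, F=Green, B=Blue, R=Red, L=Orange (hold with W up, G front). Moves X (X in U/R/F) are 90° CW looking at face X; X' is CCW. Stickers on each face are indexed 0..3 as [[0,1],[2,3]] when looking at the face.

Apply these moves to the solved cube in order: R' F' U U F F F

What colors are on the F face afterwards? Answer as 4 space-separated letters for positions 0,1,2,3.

Answer: B G Y G

Derivation:
After move 1 (R'): R=RRRR U=WBWB F=GWGW D=YGYG B=YBYB
After move 2 (F'): F=WWGG U=WBRR R=GRYR D=OOYG L=OBOW
After move 3 (U): U=RWRB F=GRGG R=YBYR B=OBYB L=WWOW
After move 4 (U): U=RRBW F=YBGG R=OBYR B=WWYB L=GROW
After move 5 (F): F=GYGB U=RRWR R=BBWR D=YOYG L=GOOO
After move 6 (F): F=GGBY U=RROO R=WBRR D=WBYG L=GYOO
After move 7 (F): F=BGYG U=RROY R=OBOR D=RWYG L=GWOB
Query: F face = BGYG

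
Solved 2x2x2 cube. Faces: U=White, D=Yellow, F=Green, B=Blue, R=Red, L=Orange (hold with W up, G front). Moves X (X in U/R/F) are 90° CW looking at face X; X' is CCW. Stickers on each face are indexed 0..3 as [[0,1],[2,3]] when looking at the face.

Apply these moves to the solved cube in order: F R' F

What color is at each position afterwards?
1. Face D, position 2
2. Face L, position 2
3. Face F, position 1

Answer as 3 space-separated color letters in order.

Answer: Y O G

Derivation:
After move 1 (F): F=GGGG U=WWOO R=WRWR D=RRYY L=OYOY
After move 2 (R'): R=RRWW U=WBOB F=GWGO D=RGYG B=YBRB
After move 3 (F): F=GGOW U=WBYY R=ORBW D=WRYG L=OROG
Query 1: D[2] = Y
Query 2: L[2] = O
Query 3: F[1] = G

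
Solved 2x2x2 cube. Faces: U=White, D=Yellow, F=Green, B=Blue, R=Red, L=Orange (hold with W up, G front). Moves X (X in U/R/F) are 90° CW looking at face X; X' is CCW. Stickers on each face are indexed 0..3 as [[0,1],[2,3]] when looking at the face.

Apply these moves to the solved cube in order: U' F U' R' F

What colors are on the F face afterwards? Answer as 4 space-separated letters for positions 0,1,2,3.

After move 1 (U'): U=WWWW F=OOGG R=GGRR B=RRBB L=BBOO
After move 2 (F): F=GOGO U=WWOB R=WGWR D=RGYY L=BYOY
After move 3 (U'): U=WBWO F=BYGO R=GOWR B=WGBB L=RROY
After move 4 (R'): R=ORGW U=WBWW F=BBGO D=RYYO B=YGGB
After move 5 (F): F=GBOB U=WBYR R=WRWW D=GOYO L=RROY
Query: F face = GBOB

Answer: G B O B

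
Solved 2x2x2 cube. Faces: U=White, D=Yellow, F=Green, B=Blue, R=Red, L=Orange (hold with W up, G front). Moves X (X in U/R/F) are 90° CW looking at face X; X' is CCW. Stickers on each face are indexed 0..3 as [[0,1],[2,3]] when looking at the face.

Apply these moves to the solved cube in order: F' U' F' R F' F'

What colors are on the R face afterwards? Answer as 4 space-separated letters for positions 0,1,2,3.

After move 1 (F'): F=GGGG U=WWRR R=YRYR D=OOYY L=OWOW
After move 2 (U'): U=WRWR F=OWGG R=GGYR B=YRBB L=BBOW
After move 3 (F'): F=WGOG U=WRGY R=OGOR D=BWYY L=BROW
After move 4 (R): R=OORG U=WGGG F=WWOY D=BBYY B=YRRB
After move 5 (F'): F=WYWO U=WGOR R=BOBG D=RWYY L=BGOG
After move 6 (F'): F=YOWW U=WGBB R=WORG D=GGYY L=BROO
Query: R face = WORG

Answer: W O R G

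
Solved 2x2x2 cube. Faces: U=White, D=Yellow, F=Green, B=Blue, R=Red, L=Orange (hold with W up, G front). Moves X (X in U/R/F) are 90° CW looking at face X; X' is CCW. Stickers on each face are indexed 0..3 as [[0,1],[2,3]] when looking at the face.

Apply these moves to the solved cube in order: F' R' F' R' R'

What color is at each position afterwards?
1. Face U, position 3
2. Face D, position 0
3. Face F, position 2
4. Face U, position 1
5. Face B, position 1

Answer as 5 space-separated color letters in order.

After move 1 (F'): F=GGGG U=WWRR R=YRYR D=OOYY L=OWOW
After move 2 (R'): R=RRYY U=WBRB F=GWGR D=OGYG B=YBOB
After move 3 (F'): F=WRGG U=WBRY R=GROY D=WWYG L=OBOR
After move 4 (R'): R=RYGO U=WORY F=WBGY D=WRYG B=GBWB
After move 5 (R'): R=YORG U=WWRG F=WOGY D=WBYY B=GBRB
Query 1: U[3] = G
Query 2: D[0] = W
Query 3: F[2] = G
Query 4: U[1] = W
Query 5: B[1] = B

Answer: G W G W B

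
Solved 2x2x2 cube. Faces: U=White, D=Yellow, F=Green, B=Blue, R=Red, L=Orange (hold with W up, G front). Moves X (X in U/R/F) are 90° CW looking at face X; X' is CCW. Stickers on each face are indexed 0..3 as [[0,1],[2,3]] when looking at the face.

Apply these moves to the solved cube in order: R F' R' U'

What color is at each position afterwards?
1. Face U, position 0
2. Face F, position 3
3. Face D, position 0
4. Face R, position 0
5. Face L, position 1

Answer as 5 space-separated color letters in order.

Answer: W R O Y B

Derivation:
After move 1 (R): R=RRRR U=WGWG F=GYGY D=YBYB B=WBWB
After move 2 (F'): F=YYGG U=WGRR R=BRYR D=OOYB L=OGOW
After move 3 (R'): R=RRBY U=WWRW F=YGGR D=OYYG B=BBOB
After move 4 (U'): U=WWWR F=OGGR R=YGBY B=RROB L=BBOW
Query 1: U[0] = W
Query 2: F[3] = R
Query 3: D[0] = O
Query 4: R[0] = Y
Query 5: L[1] = B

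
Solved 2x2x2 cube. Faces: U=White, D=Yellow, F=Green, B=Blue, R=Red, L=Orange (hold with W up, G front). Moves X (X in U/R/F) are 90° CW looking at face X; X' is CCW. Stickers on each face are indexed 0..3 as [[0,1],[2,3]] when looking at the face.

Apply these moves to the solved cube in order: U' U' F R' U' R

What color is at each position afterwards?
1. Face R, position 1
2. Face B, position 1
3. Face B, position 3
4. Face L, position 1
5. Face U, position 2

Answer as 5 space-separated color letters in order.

After move 1 (U'): U=WWWW F=OOGG R=GGRR B=RRBB L=BBOO
After move 2 (U'): U=WWWW F=BBGG R=OORR B=GGBB L=RROO
After move 3 (F): F=GBGB U=WWOR R=WOWR D=ROYY L=RYOY
After move 4 (R'): R=ORWW U=WBOG F=GWGR D=RBYB B=YGOB
After move 5 (U'): U=BGWO F=RYGR R=GWWW B=OROB L=YGOY
After move 6 (R): R=WGWW U=BYWR F=RBGB D=ROYO B=ORGB
Query 1: R[1] = G
Query 2: B[1] = R
Query 3: B[3] = B
Query 4: L[1] = G
Query 5: U[2] = W

Answer: G R B G W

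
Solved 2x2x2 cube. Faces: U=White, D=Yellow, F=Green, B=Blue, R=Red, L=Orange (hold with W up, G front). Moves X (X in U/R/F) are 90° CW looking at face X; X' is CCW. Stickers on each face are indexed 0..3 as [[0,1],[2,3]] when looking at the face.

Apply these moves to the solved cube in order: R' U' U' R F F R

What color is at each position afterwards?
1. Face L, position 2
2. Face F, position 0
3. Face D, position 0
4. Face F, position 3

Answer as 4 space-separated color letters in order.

After move 1 (R'): R=RRRR U=WBWB F=GWGW D=YGYG B=YBYB
After move 2 (U'): U=BBWW F=OOGW R=GWRR B=RRYB L=YBOO
After move 3 (U'): U=BWBW F=YBGW R=OORR B=GWYB L=RROO
After move 4 (R): R=RORO U=BBBW F=YGGG D=YYYG B=WWWB
After move 5 (F): F=GYGG U=BBOR R=BOWO D=RRYG L=RYOY
After move 6 (F): F=GGGY U=BBYY R=OORO D=WBYG L=RROR
After move 7 (R): R=ROOO U=BGYY F=GBGG D=WWYW B=YWBB
Query 1: L[2] = O
Query 2: F[0] = G
Query 3: D[0] = W
Query 4: F[3] = G

Answer: O G W G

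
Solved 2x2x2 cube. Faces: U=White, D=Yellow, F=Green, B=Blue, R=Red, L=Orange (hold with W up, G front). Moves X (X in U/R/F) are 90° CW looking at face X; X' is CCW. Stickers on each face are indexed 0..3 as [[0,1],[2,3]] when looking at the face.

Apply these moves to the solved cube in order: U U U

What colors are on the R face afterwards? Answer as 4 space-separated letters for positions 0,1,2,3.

Answer: G G R R

Derivation:
After move 1 (U): U=WWWW F=RRGG R=BBRR B=OOBB L=GGOO
After move 2 (U): U=WWWW F=BBGG R=OORR B=GGBB L=RROO
After move 3 (U): U=WWWW F=OOGG R=GGRR B=RRBB L=BBOO
Query: R face = GGRR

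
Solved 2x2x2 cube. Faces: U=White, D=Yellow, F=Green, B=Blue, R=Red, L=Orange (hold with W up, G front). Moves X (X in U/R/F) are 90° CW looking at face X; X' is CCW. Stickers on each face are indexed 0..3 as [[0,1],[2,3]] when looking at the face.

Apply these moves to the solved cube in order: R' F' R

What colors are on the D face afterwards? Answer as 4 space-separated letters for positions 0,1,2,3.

Answer: O Y Y Y

Derivation:
After move 1 (R'): R=RRRR U=WBWB F=GWGW D=YGYG B=YBYB
After move 2 (F'): F=WWGG U=WBRR R=GRYR D=OOYG L=OBOW
After move 3 (R): R=YGRR U=WWRG F=WOGG D=OYYY B=RBBB
Query: D face = OYYY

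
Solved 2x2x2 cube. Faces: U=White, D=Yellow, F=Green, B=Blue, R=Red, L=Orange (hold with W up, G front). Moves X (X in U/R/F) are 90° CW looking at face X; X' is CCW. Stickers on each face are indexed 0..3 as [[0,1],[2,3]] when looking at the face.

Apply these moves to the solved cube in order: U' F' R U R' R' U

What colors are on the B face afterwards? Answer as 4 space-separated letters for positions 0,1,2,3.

After move 1 (U'): U=WWWW F=OOGG R=GGRR B=RRBB L=BBOO
After move 2 (F'): F=OGOG U=WWGR R=YGYR D=BOYY L=BWOW
After move 3 (R): R=YYRG U=WGGG F=OOOY D=BBYR B=RRWB
After move 4 (U): U=GWGG F=YYOY R=RRRG B=BWWB L=OOOW
After move 5 (R'): R=RGRR U=GWGB F=YWOG D=BYYY B=RWBB
After move 6 (R'): R=GRRR U=GBGR F=YWOB D=BWYG B=YWYB
After move 7 (U): U=GGRB F=GROB R=YWRR B=OOYB L=YWOW
Query: B face = OOYB

Answer: O O Y B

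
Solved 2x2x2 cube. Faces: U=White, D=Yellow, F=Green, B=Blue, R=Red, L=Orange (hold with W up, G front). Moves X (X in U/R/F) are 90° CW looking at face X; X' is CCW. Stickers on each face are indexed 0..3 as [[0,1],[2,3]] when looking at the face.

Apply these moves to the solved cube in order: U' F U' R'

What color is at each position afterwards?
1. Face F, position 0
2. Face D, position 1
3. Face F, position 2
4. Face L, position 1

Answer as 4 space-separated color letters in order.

Answer: B Y G R

Derivation:
After move 1 (U'): U=WWWW F=OOGG R=GGRR B=RRBB L=BBOO
After move 2 (F): F=GOGO U=WWOB R=WGWR D=RGYY L=BYOY
After move 3 (U'): U=WBWO F=BYGO R=GOWR B=WGBB L=RROY
After move 4 (R'): R=ORGW U=WBWW F=BBGO D=RYYO B=YGGB
Query 1: F[0] = B
Query 2: D[1] = Y
Query 3: F[2] = G
Query 4: L[1] = R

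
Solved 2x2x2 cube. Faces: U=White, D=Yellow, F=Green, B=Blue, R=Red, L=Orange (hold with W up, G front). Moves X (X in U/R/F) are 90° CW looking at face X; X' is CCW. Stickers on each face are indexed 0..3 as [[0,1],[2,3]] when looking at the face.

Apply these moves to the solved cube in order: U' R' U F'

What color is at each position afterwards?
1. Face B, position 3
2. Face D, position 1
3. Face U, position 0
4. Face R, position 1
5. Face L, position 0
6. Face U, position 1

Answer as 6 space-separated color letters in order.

Answer: B O W R O W

Derivation:
After move 1 (U'): U=WWWW F=OOGG R=GGRR B=RRBB L=BBOO
After move 2 (R'): R=GRGR U=WBWR F=OWGW D=YOYG B=YRYB
After move 3 (U): U=WWRB F=GRGW R=YRGR B=BBYB L=OWOO
After move 4 (F'): F=RWGG U=WWYG R=ORYR D=WOYG L=OBOR
Query 1: B[3] = B
Query 2: D[1] = O
Query 3: U[0] = W
Query 4: R[1] = R
Query 5: L[0] = O
Query 6: U[1] = W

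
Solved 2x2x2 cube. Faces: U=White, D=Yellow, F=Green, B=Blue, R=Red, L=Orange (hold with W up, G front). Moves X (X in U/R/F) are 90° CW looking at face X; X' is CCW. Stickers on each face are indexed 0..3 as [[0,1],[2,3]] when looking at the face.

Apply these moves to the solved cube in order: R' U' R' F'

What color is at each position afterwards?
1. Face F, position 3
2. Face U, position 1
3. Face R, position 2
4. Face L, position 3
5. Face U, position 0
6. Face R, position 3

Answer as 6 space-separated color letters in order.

Answer: G Y Y W B R

Derivation:
After move 1 (R'): R=RRRR U=WBWB F=GWGW D=YGYG B=YBYB
After move 2 (U'): U=BBWW F=OOGW R=GWRR B=RRYB L=YBOO
After move 3 (R'): R=WRGR U=BYWR F=OBGW D=YOYW B=GRGB
After move 4 (F'): F=BWOG U=BYWG R=ORYR D=BOYW L=YROW
Query 1: F[3] = G
Query 2: U[1] = Y
Query 3: R[2] = Y
Query 4: L[3] = W
Query 5: U[0] = B
Query 6: R[3] = R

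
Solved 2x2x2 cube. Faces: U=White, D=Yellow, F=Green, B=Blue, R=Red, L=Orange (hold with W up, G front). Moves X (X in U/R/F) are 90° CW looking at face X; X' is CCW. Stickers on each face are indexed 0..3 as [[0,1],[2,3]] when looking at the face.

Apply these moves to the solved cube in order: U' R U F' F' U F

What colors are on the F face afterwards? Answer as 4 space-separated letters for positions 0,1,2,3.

After move 1 (U'): U=WWWW F=OOGG R=GGRR B=RRBB L=BBOO
After move 2 (R): R=RGRG U=WOWG F=OYGY D=YBYR B=WRWB
After move 3 (U): U=WWGO F=RGGY R=WRRG B=BBWB L=OYOO
After move 4 (F'): F=GYRG U=WWWR R=BRYG D=YOYR L=OOOG
After move 5 (F'): F=YGGR U=WWBY R=ORYG D=OGYR L=OROW
After move 6 (U): U=BWYW F=ORGR R=BBYG B=ORWB L=YGOW
After move 7 (F): F=GORR U=BWWG R=YBWG D=YBYR L=YOOG
Query: F face = GORR

Answer: G O R R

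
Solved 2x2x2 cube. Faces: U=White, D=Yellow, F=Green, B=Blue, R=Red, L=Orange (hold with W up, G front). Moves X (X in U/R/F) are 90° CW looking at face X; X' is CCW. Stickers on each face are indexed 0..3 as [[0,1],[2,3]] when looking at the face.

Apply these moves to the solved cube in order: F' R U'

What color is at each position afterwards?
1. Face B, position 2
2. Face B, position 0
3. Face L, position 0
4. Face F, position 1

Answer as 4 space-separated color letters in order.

After move 1 (F'): F=GGGG U=WWRR R=YRYR D=OOYY L=OWOW
After move 2 (R): R=YYRR U=WGRG F=GOGY D=OBYB B=RBWB
After move 3 (U'): U=GGWR F=OWGY R=GORR B=YYWB L=RBOW
Query 1: B[2] = W
Query 2: B[0] = Y
Query 3: L[0] = R
Query 4: F[1] = W

Answer: W Y R W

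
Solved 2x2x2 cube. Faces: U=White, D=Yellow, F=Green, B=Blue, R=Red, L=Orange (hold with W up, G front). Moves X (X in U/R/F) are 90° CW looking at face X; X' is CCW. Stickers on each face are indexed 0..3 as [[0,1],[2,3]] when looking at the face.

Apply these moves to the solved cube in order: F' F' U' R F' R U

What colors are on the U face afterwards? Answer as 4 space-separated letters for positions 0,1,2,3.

After move 1 (F'): F=GGGG U=WWRR R=YRYR D=OOYY L=OWOW
After move 2 (F'): F=GGGG U=WWYY R=OROR D=WWYY L=OROR
After move 3 (U'): U=WYWY F=ORGG R=GGOR B=ORBB L=BBOR
After move 4 (R): R=OGRG U=WRWG F=OWGY D=WBYO B=YRYB
After move 5 (F'): F=WYOG U=WROR R=BGWG D=BRYO L=BGOW
After move 6 (R): R=WBGG U=WYOG F=WROO D=BYYY B=RRRB
After move 7 (U): U=OWGY F=WBOO R=RRGG B=BGRB L=WROW
Query: U face = OWGY

Answer: O W G Y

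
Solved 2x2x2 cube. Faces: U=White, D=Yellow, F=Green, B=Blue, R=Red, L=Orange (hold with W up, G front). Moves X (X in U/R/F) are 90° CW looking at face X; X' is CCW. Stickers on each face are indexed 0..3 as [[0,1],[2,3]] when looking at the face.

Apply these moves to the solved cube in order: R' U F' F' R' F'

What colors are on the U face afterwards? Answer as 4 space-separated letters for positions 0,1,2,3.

Answer: W Y B O

Derivation:
After move 1 (R'): R=RRRR U=WBWB F=GWGW D=YGYG B=YBYB
After move 2 (U): U=WWBB F=RRGW R=YBRR B=OOYB L=GWOO
After move 3 (F'): F=RWRG U=WWYR R=GBYR D=WOYG L=GBOB
After move 4 (F'): F=WGRR U=WWGY R=OBWR D=BBYG L=GROY
After move 5 (R'): R=BROW U=WYGO F=WWRY D=BGYR B=GOBB
After move 6 (F'): F=WYWR U=WYBO R=GRBW D=RYYR L=GOOG
Query: U face = WYBO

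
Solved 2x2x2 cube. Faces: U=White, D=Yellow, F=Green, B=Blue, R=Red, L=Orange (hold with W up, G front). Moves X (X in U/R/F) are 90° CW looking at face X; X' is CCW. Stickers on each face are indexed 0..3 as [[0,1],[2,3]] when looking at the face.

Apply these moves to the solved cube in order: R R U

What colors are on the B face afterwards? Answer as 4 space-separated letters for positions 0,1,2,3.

After move 1 (R): R=RRRR U=WGWG F=GYGY D=YBYB B=WBWB
After move 2 (R): R=RRRR U=WYWY F=GBGB D=YWYW B=GBGB
After move 3 (U): U=WWYY F=RRGB R=GBRR B=OOGB L=GBOO
Query: B face = OOGB

Answer: O O G B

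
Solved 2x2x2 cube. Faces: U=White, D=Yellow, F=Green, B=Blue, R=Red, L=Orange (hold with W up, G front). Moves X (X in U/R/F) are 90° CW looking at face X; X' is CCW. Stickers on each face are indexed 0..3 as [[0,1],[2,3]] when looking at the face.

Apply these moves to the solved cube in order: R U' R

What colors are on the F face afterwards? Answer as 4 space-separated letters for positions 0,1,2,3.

After move 1 (R): R=RRRR U=WGWG F=GYGY D=YBYB B=WBWB
After move 2 (U'): U=GGWW F=OOGY R=GYRR B=RRWB L=WBOO
After move 3 (R): R=RGRY U=GOWY F=OBGB D=YWYR B=WRGB
Query: F face = OBGB

Answer: O B G B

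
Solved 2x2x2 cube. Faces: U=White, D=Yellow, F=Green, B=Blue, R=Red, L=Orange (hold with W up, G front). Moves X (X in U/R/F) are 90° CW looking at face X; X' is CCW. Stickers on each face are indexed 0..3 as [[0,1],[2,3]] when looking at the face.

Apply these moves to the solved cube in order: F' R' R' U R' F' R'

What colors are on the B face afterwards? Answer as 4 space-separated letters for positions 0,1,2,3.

Answer: B W W B

Derivation:
After move 1 (F'): F=GGGG U=WWRR R=YRYR D=OOYY L=OWOW
After move 2 (R'): R=RRYY U=WBRB F=GWGR D=OGYG B=YBOB
After move 3 (R'): R=RYRY U=WORY F=GBGB D=OWYR B=GBGB
After move 4 (U): U=RWYO F=RYGB R=GBRY B=OWGB L=GBOW
After move 5 (R'): R=BYGR U=RGYO F=RWGO D=OYYB B=RWWB
After move 6 (F'): F=WORG U=RGBG R=YYOR D=BWYB L=GOOY
After move 7 (R'): R=YRYO U=RWBR F=WGRG D=BOYG B=BWWB
Query: B face = BWWB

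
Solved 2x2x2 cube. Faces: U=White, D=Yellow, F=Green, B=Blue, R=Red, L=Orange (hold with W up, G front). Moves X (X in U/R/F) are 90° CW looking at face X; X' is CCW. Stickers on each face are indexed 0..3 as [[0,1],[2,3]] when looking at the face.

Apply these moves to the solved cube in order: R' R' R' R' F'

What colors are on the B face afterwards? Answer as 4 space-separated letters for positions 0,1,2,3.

After move 1 (R'): R=RRRR U=WBWB F=GWGW D=YGYG B=YBYB
After move 2 (R'): R=RRRR U=WYWY F=GBGB D=YWYW B=GBGB
After move 3 (R'): R=RRRR U=WGWG F=GYGY D=YBYB B=WBWB
After move 4 (R'): R=RRRR U=WWWW F=GGGG D=YYYY B=BBBB
After move 5 (F'): F=GGGG U=WWRR R=YRYR D=OOYY L=OWOW
Query: B face = BBBB

Answer: B B B B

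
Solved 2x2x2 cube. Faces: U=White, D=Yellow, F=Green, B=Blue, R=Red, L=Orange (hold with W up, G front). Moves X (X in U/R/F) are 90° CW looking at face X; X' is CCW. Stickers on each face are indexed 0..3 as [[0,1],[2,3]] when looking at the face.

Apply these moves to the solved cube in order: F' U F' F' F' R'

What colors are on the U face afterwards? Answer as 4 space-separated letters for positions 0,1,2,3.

After move 1 (F'): F=GGGG U=WWRR R=YRYR D=OOYY L=OWOW
After move 2 (U): U=RWRW F=YRGG R=BBYR B=OWBB L=GGOW
After move 3 (F'): F=RGYG U=RWBY R=OBOR D=GWYY L=GWOR
After move 4 (F'): F=GGRY U=RWOO R=WBGR D=WRYY L=GYOB
After move 5 (F'): F=GYGR U=RWWG R=RBWR D=YBYY L=GOOO
After move 6 (R'): R=BRRW U=RBWO F=GWGG D=YYYR B=YWBB
Query: U face = RBWO

Answer: R B W O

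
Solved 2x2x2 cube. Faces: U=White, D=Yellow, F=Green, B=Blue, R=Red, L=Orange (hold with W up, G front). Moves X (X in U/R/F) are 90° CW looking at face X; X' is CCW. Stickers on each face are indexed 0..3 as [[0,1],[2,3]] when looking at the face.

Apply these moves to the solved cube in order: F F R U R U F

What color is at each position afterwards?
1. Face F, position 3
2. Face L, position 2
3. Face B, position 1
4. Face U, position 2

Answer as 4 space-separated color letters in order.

After move 1 (F): F=GGGG U=WWOO R=WRWR D=RRYY L=OYOY
After move 2 (F): F=GGGG U=WWYY R=OROR D=WWYY L=OROR
After move 3 (R): R=OORR U=WGYG F=GWGY D=WBYB B=YBWB
After move 4 (U): U=YWGG F=OOGY R=YBRR B=ORWB L=GWOR
After move 5 (R): R=RYRB U=YOGY F=OBGB D=WWYO B=GRWB
After move 6 (U): U=GYYO F=RYGB R=GRRB B=GWWB L=OBOR
After move 7 (F): F=GRBY U=GYRB R=YROB D=RGYO L=OWOW
Query 1: F[3] = Y
Query 2: L[2] = O
Query 3: B[1] = W
Query 4: U[2] = R

Answer: Y O W R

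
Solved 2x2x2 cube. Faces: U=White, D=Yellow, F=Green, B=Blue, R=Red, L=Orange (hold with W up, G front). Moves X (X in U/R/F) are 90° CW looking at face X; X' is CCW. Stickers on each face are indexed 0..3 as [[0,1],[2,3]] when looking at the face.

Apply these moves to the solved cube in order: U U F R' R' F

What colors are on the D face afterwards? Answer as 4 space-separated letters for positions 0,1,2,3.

Answer: O R Y R

Derivation:
After move 1 (U): U=WWWW F=RRGG R=BBRR B=OOBB L=GGOO
After move 2 (U): U=WWWW F=BBGG R=OORR B=GGBB L=RROO
After move 3 (F): F=GBGB U=WWOR R=WOWR D=ROYY L=RYOY
After move 4 (R'): R=ORWW U=WBOG F=GWGR D=RBYB B=YGOB
After move 5 (R'): R=RWOW U=WOOY F=GBGG D=RWYR B=BGBB
After move 6 (F): F=GGGB U=WOYY R=OWYW D=ORYR L=RROW
Query: D face = ORYR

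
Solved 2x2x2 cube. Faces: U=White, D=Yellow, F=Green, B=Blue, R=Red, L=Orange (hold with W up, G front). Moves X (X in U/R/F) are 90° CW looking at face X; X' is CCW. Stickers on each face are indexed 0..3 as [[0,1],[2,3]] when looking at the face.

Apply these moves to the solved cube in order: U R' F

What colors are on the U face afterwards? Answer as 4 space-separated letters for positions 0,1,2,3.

Answer: W B O G

Derivation:
After move 1 (U): U=WWWW F=RRGG R=BBRR B=OOBB L=GGOO
After move 2 (R'): R=BRBR U=WBWO F=RWGW D=YRYG B=YOYB
After move 3 (F): F=GRWW U=WBOG R=WROR D=BBYG L=GYOR
Query: U face = WBOG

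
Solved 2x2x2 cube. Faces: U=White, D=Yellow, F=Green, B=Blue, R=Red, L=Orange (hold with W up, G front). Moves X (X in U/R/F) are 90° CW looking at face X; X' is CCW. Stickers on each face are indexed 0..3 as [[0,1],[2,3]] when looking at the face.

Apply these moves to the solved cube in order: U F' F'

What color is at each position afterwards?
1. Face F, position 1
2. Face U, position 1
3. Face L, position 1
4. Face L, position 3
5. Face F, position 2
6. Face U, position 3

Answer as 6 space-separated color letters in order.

After move 1 (U): U=WWWW F=RRGG R=BBRR B=OOBB L=GGOO
After move 2 (F'): F=RGRG U=WWBR R=YBYR D=GOYY L=GWOW
After move 3 (F'): F=GGRR U=WWYY R=OBGR D=WWYY L=GROB
Query 1: F[1] = G
Query 2: U[1] = W
Query 3: L[1] = R
Query 4: L[3] = B
Query 5: F[2] = R
Query 6: U[3] = Y

Answer: G W R B R Y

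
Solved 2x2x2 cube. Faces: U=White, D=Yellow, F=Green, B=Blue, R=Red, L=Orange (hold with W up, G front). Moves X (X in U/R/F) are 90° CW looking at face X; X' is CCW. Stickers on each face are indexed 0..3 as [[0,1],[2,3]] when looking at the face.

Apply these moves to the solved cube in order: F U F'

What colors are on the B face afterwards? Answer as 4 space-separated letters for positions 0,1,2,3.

Answer: O Y B B

Derivation:
After move 1 (F): F=GGGG U=WWOO R=WRWR D=RRYY L=OYOY
After move 2 (U): U=OWOW F=WRGG R=BBWR B=OYBB L=GGOY
After move 3 (F'): F=RGWG U=OWBW R=RBRR D=GYYY L=GWOO
Query: B face = OYBB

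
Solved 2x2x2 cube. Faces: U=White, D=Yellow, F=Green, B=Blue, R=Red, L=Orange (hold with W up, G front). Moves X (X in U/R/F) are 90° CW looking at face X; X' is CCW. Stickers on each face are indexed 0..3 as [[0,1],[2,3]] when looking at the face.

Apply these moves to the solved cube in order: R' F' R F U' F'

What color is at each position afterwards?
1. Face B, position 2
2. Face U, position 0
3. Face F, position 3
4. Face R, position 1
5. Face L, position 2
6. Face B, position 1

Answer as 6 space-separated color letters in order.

After move 1 (R'): R=RRRR U=WBWB F=GWGW D=YGYG B=YBYB
After move 2 (F'): F=WWGG U=WBRR R=GRYR D=OOYG L=OBOW
After move 3 (R): R=YGRR U=WWRG F=WOGG D=OYYY B=RBBB
After move 4 (F): F=GWGO U=WWWB R=RGGR D=RYYY L=OOOY
After move 5 (U'): U=WBWW F=OOGO R=GWGR B=RGBB L=RBOY
After move 6 (F'): F=OOOG U=WBGG R=YWRR D=BYYY L=RWOW
Query 1: B[2] = B
Query 2: U[0] = W
Query 3: F[3] = G
Query 4: R[1] = W
Query 5: L[2] = O
Query 6: B[1] = G

Answer: B W G W O G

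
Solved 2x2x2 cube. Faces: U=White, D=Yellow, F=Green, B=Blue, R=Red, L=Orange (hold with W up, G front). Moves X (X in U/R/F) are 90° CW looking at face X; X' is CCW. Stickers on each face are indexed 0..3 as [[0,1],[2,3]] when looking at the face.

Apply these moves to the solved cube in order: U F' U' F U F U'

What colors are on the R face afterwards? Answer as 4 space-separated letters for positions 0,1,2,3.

Answer: G W R R

Derivation:
After move 1 (U): U=WWWW F=RRGG R=BBRR B=OOBB L=GGOO
After move 2 (F'): F=RGRG U=WWBR R=YBYR D=GOYY L=GWOW
After move 3 (U'): U=WRWB F=GWRG R=RGYR B=YBBB L=OOOW
After move 4 (F): F=RGGW U=WRWO R=WGBR D=YRYY L=OGOO
After move 5 (U): U=WWOR F=WGGW R=YBBR B=OGBB L=RGOO
After move 6 (F): F=GWWG U=WWOG R=OBRR D=BYYY L=RYOR
After move 7 (U'): U=WGWO F=RYWG R=GWRR B=OBBB L=OGOR
Query: R face = GWRR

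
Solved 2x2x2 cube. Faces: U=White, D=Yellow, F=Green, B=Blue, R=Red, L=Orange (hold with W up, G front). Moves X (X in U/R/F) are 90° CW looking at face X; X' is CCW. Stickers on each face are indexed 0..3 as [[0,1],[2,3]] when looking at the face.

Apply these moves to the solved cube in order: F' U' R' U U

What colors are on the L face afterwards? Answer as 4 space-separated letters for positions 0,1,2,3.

After move 1 (F'): F=GGGG U=WWRR R=YRYR D=OOYY L=OWOW
After move 2 (U'): U=WRWR F=OWGG R=GGYR B=YRBB L=BBOW
After move 3 (R'): R=GRGY U=WBWY F=ORGR D=OWYG B=YROB
After move 4 (U): U=WWYB F=GRGR R=YRGY B=BBOB L=OROW
After move 5 (U): U=YWBW F=YRGR R=BBGY B=OROB L=GROW
Query: L face = GROW

Answer: G R O W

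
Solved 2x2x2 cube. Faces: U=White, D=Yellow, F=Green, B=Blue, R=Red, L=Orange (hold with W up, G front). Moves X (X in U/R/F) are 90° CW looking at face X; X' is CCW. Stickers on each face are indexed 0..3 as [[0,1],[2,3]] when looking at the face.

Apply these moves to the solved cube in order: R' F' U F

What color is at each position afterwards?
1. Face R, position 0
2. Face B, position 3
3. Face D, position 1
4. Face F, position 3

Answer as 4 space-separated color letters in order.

After move 1 (R'): R=RRRR U=WBWB F=GWGW D=YGYG B=YBYB
After move 2 (F'): F=WWGG U=WBRR R=GRYR D=OOYG L=OBOW
After move 3 (U): U=RWRB F=GRGG R=YBYR B=OBYB L=WWOW
After move 4 (F): F=GGGR U=RWWW R=RBBR D=YYYG L=WOOO
Query 1: R[0] = R
Query 2: B[3] = B
Query 3: D[1] = Y
Query 4: F[3] = R

Answer: R B Y R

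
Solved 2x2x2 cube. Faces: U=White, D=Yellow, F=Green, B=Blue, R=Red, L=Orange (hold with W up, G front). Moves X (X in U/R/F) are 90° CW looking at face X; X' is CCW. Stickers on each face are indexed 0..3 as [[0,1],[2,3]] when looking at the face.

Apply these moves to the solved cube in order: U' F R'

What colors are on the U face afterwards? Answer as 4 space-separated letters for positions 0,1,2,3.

Answer: W B O R

Derivation:
After move 1 (U'): U=WWWW F=OOGG R=GGRR B=RRBB L=BBOO
After move 2 (F): F=GOGO U=WWOB R=WGWR D=RGYY L=BYOY
After move 3 (R'): R=GRWW U=WBOR F=GWGB D=ROYO B=YRGB
Query: U face = WBOR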